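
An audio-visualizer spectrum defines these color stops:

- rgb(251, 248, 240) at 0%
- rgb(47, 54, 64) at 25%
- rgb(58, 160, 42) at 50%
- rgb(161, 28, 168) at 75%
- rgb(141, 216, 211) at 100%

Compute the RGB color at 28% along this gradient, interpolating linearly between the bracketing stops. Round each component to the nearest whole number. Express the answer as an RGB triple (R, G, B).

(48, 67, 61)

28% lies between the 25% and 50% stops, so the local fraction is t = (28 − 25)/(50 − 25) = 3/25 ≈ 0.12.
R = 47 + 0.12 × (58 − 47) = 48.32 → 48
G = 54 + 0.12 × (160 − 54) = 66.72 → 67
B = 64 + 0.12 × (42 − 64) = 61.36 → 61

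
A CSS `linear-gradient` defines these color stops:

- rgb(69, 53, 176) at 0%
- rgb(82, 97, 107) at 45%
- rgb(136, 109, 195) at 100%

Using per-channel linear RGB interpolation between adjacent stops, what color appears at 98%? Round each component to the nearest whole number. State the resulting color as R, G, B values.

(134, 109, 192)

98% lies between the 45% and 100% stops, so the local fraction is t = (98 − 45)/(100 − 45) = 53/55 ≈ 0.9636.
R = 82 + 0.9636 × (136 − 82) = 134.034 → 134
G = 97 + 0.9636 × (109 − 97) = 108.563 → 109
B = 107 + 0.9636 × (195 − 107) = 191.797 → 192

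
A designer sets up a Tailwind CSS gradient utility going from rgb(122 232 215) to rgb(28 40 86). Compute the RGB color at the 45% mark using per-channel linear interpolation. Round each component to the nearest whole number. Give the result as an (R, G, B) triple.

(80, 146, 157)

45% corresponds to t = 0.45.
R = 122 + 0.45 × (28 − 122) = 122 + 0.45 × -94 = 79.7 → 80
G = 232 + 0.45 × (40 − 232) = 232 + 0.45 × -192 = 145.6 → 146
B = 215 + 0.45 × (86 − 215) = 215 + 0.45 × -129 = 156.95 → 157
So the blended color is (80, 146, 157), about #50929d.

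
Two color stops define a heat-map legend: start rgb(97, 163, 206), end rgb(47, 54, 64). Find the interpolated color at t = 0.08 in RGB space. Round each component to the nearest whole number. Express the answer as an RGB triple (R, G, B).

(93, 154, 195)

R = 97 + 0.08 × (47 − 97) = 97 + 0.08 × -50 = 93 → 93
G = 163 + 0.08 × (54 − 163) = 163 + 0.08 × -109 = 154.28 → 154
B = 206 + 0.08 × (64 − 206) = 206 + 0.08 × -142 = 194.64 → 195
So the blended color is (93, 154, 195), about #5d9ac3.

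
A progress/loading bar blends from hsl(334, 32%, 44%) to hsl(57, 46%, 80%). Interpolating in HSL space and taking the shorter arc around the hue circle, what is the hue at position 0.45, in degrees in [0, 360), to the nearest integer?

11

Hue: 57 − 334 = -277°, but |-277| > 180 so the shorter arc goes the other way: Δh = -277 + 360 = 83°.
H = 334 + 0.45 × (83) = 371.35 → 371 → 371 mod 360 = 11°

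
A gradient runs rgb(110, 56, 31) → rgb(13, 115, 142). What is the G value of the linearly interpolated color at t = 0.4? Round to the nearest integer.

80

G = 56 + 0.4 × (115 − 56) = 79.6 → 80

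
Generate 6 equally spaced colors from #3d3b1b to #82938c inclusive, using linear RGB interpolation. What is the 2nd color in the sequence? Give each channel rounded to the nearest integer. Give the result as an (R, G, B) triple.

(75, 77, 50)

With 6 swatches and endpoints inclusive, swatch 2 sits at t = (2 − 1)/(6 − 1) = 1/5 ≈ 0.2.
#3d3b1b → (61, 59, 27); #82938c → (130, 147, 140).
R = 61 + 0.2 × (130 − 61) = 74.8 → 75
G = 59 + 0.2 × (147 − 59) = 76.6 → 77
B = 27 + 0.2 × (140 − 27) = 49.6 → 50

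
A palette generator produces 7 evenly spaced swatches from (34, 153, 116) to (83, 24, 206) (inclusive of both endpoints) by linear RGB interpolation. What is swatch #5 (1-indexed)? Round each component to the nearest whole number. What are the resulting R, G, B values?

With 7 swatches and endpoints inclusive, swatch 5 sits at t = (5 − 1)/(7 − 1) = 4/6 ≈ 0.6667.
R = 34 + 0.6667 × (83 − 34) = 66.668 → 67
G = 153 + 0.6667 × (24 − 153) = 66.996 → 67
B = 116 + 0.6667 × (206 − 116) = 176.003 → 176

(67, 67, 176)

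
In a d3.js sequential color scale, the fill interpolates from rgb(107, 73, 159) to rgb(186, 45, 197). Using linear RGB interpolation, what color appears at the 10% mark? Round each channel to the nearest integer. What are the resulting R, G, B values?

(115, 70, 163)

10% corresponds to t = 0.1.
R = 107 + 0.1 × (186 − 107) = 107 + 0.1 × 79 = 114.9 → 115
G = 73 + 0.1 × (45 − 73) = 73 + 0.1 × -28 = 70.2 → 70
B = 159 + 0.1 × (197 − 159) = 159 + 0.1 × 38 = 162.8 → 163
So the blended color is (115, 70, 163), about #7346a3.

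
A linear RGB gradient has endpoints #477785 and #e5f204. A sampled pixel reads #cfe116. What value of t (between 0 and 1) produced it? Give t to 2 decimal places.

Invert the lerp on the R channel (largest span, 158): t = (207 − 71) / (229 − 71) = 136/158 = 0.86076.
Check on G: (225 − 119)/(242 − 119) = 0.8618 ✓

0.86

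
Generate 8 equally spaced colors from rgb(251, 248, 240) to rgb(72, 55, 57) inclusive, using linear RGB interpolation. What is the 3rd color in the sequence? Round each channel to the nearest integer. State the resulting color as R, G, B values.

With 8 swatches and endpoints inclusive, swatch 3 sits at t = (3 − 1)/(8 − 1) = 2/7 ≈ 0.2857.
R = 251 + 0.2857 × (72 − 251) = 199.86 → 200
G = 248 + 0.2857 × (55 − 248) = 192.86 → 193
B = 240 + 0.2857 × (57 − 240) = 187.717 → 188

(200, 193, 188)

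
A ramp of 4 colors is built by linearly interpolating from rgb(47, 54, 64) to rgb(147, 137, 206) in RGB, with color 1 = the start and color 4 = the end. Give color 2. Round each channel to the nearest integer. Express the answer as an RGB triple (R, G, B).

With 4 swatches and endpoints inclusive, swatch 2 sits at t = (2 − 1)/(4 − 1) = 1/3 ≈ 0.3333.
R = 47 + 0.3333 × (147 − 47) = 80.33 → 80
G = 54 + 0.3333 × (137 − 54) = 81.664 → 82
B = 64 + 0.3333 × (206 − 64) = 111.329 → 111

(80, 82, 111)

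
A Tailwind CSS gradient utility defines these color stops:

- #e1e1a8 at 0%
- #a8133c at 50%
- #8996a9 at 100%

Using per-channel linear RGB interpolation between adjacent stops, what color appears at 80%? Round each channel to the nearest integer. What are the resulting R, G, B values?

(149, 98, 125)

80% lies between the 50% and 100% stops, so the local fraction is t = (80 − 50)/(100 − 50) = 30/50 ≈ 0.6.
#a8133c → (168, 19, 60); #8996a9 → (137, 150, 169).
R = 168 + 0.6 × (137 − 168) = 149.4 → 149
G = 19 + 0.6 × (150 − 19) = 97.6 → 98
B = 60 + 0.6 × (169 − 60) = 125.4 → 125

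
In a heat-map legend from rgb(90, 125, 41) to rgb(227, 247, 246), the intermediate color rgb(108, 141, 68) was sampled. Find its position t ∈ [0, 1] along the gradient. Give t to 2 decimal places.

0.13

Invert the lerp on the B channel (largest span, 205): t = (68 − 41) / (246 − 41) = 27/205 = 0.13171.
Check on R: (108 − 90)/(227 − 90) = 0.1314 ✓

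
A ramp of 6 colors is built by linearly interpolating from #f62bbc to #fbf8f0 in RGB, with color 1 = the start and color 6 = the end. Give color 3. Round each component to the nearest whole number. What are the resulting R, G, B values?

With 6 swatches and endpoints inclusive, swatch 3 sits at t = (3 − 1)/(6 − 1) = 2/5 ≈ 0.4.
#f62bbc → (246, 43, 188); #fbf8f0 → (251, 248, 240).
R = 246 + 0.4 × (251 − 246) = 248 → 248
G = 43 + 0.4 × (248 − 43) = 125 → 125
B = 188 + 0.4 × (240 − 188) = 208.8 → 209

(248, 125, 209)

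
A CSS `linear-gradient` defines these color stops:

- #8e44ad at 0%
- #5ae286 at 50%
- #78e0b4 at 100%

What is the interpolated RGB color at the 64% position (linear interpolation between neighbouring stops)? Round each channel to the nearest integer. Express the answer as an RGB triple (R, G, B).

(98, 225, 147)

64% lies between the 50% and 100% stops, so the local fraction is t = (64 − 50)/(100 − 50) = 14/50 ≈ 0.28.
#5ae286 → (90, 226, 134); #78e0b4 → (120, 224, 180).
R = 90 + 0.28 × (120 − 90) = 98.4 → 98
G = 226 + 0.28 × (224 − 226) = 225.44 → 225
B = 134 + 0.28 × (180 − 134) = 146.88 → 147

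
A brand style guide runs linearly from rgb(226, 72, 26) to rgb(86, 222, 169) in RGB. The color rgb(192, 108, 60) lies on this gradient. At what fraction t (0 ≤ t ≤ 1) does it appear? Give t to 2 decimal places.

0.24

Invert the lerp on the G channel (largest span, 150): t = (108 − 72) / (222 − 72) = 36/150 = 0.24.
Check on R: (192 − 226)/(86 − 226) = 0.2429 ✓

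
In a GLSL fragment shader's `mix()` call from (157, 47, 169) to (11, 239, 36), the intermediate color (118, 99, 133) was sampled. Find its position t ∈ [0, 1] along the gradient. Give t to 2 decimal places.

0.27

Invert the lerp on the G channel (largest span, 192): t = (99 − 47) / (239 − 47) = 52/192 = 0.27083.
Check on R: (118 − 157)/(11 − 157) = 0.2671 ✓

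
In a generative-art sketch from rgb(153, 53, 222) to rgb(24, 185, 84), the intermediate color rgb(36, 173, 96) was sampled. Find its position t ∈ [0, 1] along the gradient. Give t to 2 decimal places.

Invert the lerp on the B channel (largest span, 138): t = (96 − 222) / (84 − 222) = -126/-138 = 0.91304.
Check on R: (36 − 153)/(24 − 153) = 0.907 ✓

0.91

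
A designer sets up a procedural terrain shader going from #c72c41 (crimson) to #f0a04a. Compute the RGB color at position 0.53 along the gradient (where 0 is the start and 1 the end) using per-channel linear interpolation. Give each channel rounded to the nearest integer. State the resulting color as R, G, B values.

#c72c41 → (199, 44, 65); #f0a04a → (240, 160, 74).
R = 199 + 0.53 × (240 − 199) = 199 + 0.53 × 41 = 220.73 → 221
G = 44 + 0.53 × (160 − 44) = 44 + 0.53 × 116 = 105.48 → 105
B = 65 + 0.53 × (74 − 65) = 65 + 0.53 × 9 = 69.77 → 70
So the blended color is (221, 105, 70), about #dd6946.

(221, 105, 70)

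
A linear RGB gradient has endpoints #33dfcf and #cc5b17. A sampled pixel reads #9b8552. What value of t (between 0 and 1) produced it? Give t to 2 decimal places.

Invert the lerp on the B channel (largest span, 184): t = (82 − 207) / (23 − 207) = -125/-184 = 0.67935.
Check on R: (155 − 51)/(204 − 51) = 0.6797 ✓

0.68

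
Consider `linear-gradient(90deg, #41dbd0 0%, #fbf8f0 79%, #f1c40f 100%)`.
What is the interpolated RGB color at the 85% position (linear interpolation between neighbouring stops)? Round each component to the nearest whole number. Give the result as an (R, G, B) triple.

85% lies between the 79% and 100% stops, so the local fraction is t = (85 − 79)/(100 − 79) = 6/21 ≈ 0.2857.
#fbf8f0 → (251, 248, 240); #f1c40f → (241, 196, 15).
R = 251 + 0.2857 × (241 − 251) = 248.143 → 248
G = 248 + 0.2857 × (196 − 248) = 233.144 → 233
B = 240 + 0.2857 × (15 − 240) = 175.718 → 176

(248, 233, 176)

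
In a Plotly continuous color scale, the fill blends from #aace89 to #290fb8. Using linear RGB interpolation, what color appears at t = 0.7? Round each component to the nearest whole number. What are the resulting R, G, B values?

#aace89 → (170, 206, 137); #290fb8 → (41, 15, 184).
R = 170 + 0.7 × (41 − 170) = 170 + 0.7 × -129 = 79.7 → 80
G = 206 + 0.7 × (15 − 206) = 206 + 0.7 × -191 = 72.3 → 72
B = 137 + 0.7 × (184 − 137) = 137 + 0.7 × 47 = 169.9 → 170
So the blended color is (80, 72, 170), about #5048aa.

(80, 72, 170)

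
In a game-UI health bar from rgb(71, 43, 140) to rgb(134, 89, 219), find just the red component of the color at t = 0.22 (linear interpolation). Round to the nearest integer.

R = 71 + 0.22 × (134 − 71) = 84.86 → 85

85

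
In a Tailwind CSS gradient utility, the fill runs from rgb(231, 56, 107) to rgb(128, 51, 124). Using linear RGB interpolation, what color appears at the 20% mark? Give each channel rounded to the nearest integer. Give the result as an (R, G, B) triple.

(210, 55, 110)

20% corresponds to t = 0.2.
R = 231 + 0.2 × (128 − 231) = 231 + 0.2 × -103 = 210.4 → 210
G = 56 + 0.2 × (51 − 56) = 56 + 0.2 × -5 = 55 → 55
B = 107 + 0.2 × (124 − 107) = 107 + 0.2 × 17 = 110.4 → 110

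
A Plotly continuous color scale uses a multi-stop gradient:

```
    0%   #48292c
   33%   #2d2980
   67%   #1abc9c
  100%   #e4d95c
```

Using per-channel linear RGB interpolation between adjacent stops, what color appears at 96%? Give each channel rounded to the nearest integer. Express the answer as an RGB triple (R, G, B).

96% lies between the 67% and 100% stops, so the local fraction is t = (96 − 67)/(100 − 67) = 29/33 ≈ 0.8788.
#1abc9c → (26, 188, 156); #e4d95c → (228, 217, 92).
R = 26 + 0.8788 × (228 − 26) = 203.518 → 204
G = 188 + 0.8788 × (217 − 188) = 213.485 → 213
B = 156 + 0.8788 × (92 − 156) = 99.757 → 100

(204, 213, 100)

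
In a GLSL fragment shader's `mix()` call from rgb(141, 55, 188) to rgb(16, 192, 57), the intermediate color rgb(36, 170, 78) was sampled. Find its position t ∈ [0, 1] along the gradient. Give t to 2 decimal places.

0.84

Invert the lerp on the G channel (largest span, 137): t = (170 − 55) / (192 − 55) = 115/137 = 0.83942.
Check on R: (36 − 141)/(16 − 141) = 0.84 ✓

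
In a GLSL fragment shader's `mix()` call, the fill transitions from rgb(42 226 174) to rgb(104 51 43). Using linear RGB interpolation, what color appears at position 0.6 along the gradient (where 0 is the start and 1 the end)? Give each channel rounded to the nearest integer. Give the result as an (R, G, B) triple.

R = 42 + 0.6 × (104 − 42) = 42 + 0.6 × 62 = 79.2 → 79
G = 226 + 0.6 × (51 − 226) = 226 + 0.6 × -175 = 121 → 121
B = 174 + 0.6 × (43 − 174) = 174 + 0.6 × -131 = 95.4 → 95

(79, 121, 95)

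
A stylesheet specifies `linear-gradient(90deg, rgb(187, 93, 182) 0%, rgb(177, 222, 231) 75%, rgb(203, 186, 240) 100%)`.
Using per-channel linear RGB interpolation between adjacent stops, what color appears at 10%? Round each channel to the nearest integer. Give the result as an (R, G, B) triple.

10% lies between the 0% and 75% stops, so the local fraction is t = (10 − 0)/(75 − 0) = 10/75 ≈ 0.1333.
R = 187 + 0.1333 × (177 − 187) = 185.667 → 186
G = 93 + 0.1333 × (222 − 93) = 110.196 → 110
B = 182 + 0.1333 × (231 − 182) = 188.532 → 189

(186, 110, 189)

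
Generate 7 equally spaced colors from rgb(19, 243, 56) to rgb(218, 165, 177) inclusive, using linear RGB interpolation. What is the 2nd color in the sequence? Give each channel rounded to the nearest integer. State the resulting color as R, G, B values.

(52, 230, 76)

With 7 swatches and endpoints inclusive, swatch 2 sits at t = (2 − 1)/(7 − 1) = 1/6 ≈ 0.1667.
R = 19 + 0.1667 × (218 − 19) = 52.173 → 52
G = 243 + 0.1667 × (165 − 243) = 229.997 → 230
B = 56 + 0.1667 × (177 − 56) = 76.171 → 76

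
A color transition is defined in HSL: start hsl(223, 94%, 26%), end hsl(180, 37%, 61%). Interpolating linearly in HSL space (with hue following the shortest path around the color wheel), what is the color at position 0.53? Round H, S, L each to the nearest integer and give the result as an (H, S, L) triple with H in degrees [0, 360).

Hue arc: Δh = 180 − 223 = -43° (|Δh| ≤ 180, already the shorter path).
H = 223 + 0.53 × (-43) = 200.21 → 200°
S = 94 + 0.53 × (37 − 94) = 63.79 → 64%
L = 26 + 0.53 × (61 − 26) = 44.55 → 45%

(200, 64, 45)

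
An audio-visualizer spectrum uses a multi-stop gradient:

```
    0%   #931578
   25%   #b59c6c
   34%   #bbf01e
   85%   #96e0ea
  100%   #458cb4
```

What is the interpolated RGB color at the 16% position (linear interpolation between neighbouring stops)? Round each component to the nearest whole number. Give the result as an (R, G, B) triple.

(169, 107, 112)

16% lies between the 0% and 25% stops, so the local fraction is t = (16 − 0)/(25 − 0) = 16/25 ≈ 0.64.
#931578 → (147, 21, 120); #b59c6c → (181, 156, 108).
R = 147 + 0.64 × (181 − 147) = 168.76 → 169
G = 21 + 0.64 × (156 − 21) = 107.4 → 107
B = 120 + 0.64 × (108 − 120) = 112.32 → 112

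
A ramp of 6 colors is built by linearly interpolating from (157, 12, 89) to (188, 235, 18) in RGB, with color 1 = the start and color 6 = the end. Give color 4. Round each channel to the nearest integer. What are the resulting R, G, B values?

(176, 146, 46)

With 6 swatches and endpoints inclusive, swatch 4 sits at t = (4 − 1)/(6 − 1) = 3/5 ≈ 0.6.
R = 157 + 0.6 × (188 − 157) = 175.6 → 176
G = 12 + 0.6 × (235 − 12) = 145.8 → 146
B = 89 + 0.6 × (18 − 89) = 46.4 → 46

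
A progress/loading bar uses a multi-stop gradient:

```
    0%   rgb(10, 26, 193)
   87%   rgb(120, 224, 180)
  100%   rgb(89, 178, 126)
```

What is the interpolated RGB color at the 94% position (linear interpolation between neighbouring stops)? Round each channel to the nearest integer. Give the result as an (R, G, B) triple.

94% lies between the 87% and 100% stops, so the local fraction is t = (94 − 87)/(100 − 87) = 7/13 ≈ 0.5385.
R = 120 + 0.5385 × (89 − 120) = 103.306 → 103
G = 224 + 0.5385 × (178 − 224) = 199.229 → 199
B = 180 + 0.5385 × (126 − 180) = 150.921 → 151

(103, 199, 151)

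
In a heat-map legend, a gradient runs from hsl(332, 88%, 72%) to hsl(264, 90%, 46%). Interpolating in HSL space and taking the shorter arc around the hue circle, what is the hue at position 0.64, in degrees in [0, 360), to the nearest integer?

288

Hue arc: Δh = 264 − 332 = -68° (|Δh| ≤ 180, already the shorter path).
H = 332 + 0.64 × (-68) = 288.48 → 288°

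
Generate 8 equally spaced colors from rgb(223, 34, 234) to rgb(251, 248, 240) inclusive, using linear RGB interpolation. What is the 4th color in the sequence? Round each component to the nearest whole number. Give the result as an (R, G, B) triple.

(235, 126, 237)

With 8 swatches and endpoints inclusive, swatch 4 sits at t = (4 − 1)/(8 − 1) = 3/7 ≈ 0.4286.
R = 223 + 0.4286 × (251 − 223) = 235.001 → 235
G = 34 + 0.4286 × (248 − 34) = 125.72 → 126
B = 234 + 0.4286 × (240 − 234) = 236.572 → 237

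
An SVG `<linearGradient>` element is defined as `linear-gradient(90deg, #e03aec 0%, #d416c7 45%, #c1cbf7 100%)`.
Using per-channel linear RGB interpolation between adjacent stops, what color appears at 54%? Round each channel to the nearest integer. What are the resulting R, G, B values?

(209, 52, 207)

54% lies between the 45% and 100% stops, so the local fraction is t = (54 − 45)/(100 − 45) = 9/55 ≈ 0.1636.
#d416c7 → (212, 22, 199); #c1cbf7 → (193, 203, 247).
R = 212 + 0.1636 × (193 − 212) = 208.892 → 209
G = 22 + 0.1636 × (203 − 22) = 51.612 → 52
B = 199 + 0.1636 × (247 − 199) = 206.853 → 207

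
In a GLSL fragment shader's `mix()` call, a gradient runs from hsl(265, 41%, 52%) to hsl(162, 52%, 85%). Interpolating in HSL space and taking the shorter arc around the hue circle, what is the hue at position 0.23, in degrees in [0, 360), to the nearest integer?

241

Hue arc: Δh = 162 − 265 = -103° (|Δh| ≤ 180, already the shorter path).
H = 265 + 0.23 × (-103) = 241.31 → 241°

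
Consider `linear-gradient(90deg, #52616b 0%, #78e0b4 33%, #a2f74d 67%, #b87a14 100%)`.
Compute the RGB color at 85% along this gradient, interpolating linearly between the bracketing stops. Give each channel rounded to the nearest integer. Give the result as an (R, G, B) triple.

85% lies between the 67% and 100% stops, so the local fraction is t = (85 − 67)/(100 − 67) = 18/33 ≈ 0.5455.
#a2f74d → (162, 247, 77); #b87a14 → (184, 122, 20).
R = 162 + 0.5455 × (184 − 162) = 174.001 → 174
G = 247 + 0.5455 × (122 − 247) = 178.812 → 179
B = 77 + 0.5455 × (20 − 77) = 45.907 → 46

(174, 179, 46)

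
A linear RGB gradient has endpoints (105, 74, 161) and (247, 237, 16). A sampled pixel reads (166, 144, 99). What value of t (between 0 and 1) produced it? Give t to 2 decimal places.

Invert the lerp on the G channel (largest span, 163): t = (144 − 74) / (237 − 74) = 70/163 = 0.42945.
Check on R: (166 − 105)/(247 − 105) = 0.4296 ✓

0.43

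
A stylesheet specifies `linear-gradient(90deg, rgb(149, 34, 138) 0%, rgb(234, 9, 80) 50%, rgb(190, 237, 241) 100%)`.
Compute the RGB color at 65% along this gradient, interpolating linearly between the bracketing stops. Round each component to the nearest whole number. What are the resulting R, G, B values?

65% lies between the 50% and 100% stops, so the local fraction is t = (65 − 50)/(100 − 50) = 15/50 ≈ 0.3.
R = 234 + 0.3 × (190 − 234) = 220.8 → 221
G = 9 + 0.3 × (237 − 9) = 77.4 → 77
B = 80 + 0.3 × (241 − 80) = 128.3 → 128

(221, 77, 128)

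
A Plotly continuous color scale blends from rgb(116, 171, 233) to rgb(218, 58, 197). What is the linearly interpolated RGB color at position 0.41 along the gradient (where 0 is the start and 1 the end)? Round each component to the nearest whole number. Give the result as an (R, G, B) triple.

(158, 125, 218)

R = 116 + 0.41 × (218 − 116) = 116 + 0.41 × 102 = 157.82 → 158
G = 171 + 0.41 × (58 − 171) = 171 + 0.41 × -113 = 124.67 → 125
B = 233 + 0.41 × (197 − 233) = 233 + 0.41 × -36 = 218.24 → 218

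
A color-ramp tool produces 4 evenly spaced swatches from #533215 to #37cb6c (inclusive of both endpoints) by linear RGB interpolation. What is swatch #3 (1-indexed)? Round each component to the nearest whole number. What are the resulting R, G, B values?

With 4 swatches and endpoints inclusive, swatch 3 sits at t = (3 − 1)/(4 − 1) = 2/3 ≈ 0.6667.
#533215 → (83, 50, 21); #37cb6c → (55, 203, 108).
R = 83 + 0.6667 × (55 − 83) = 64.332 → 64
G = 50 + 0.6667 × (203 − 50) = 152.005 → 152
B = 21 + 0.6667 × (108 − 21) = 79.003 → 79

(64, 152, 79)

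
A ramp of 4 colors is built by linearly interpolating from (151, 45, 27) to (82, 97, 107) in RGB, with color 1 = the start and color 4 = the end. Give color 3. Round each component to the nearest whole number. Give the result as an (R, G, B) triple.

(105, 80, 80)

With 4 swatches and endpoints inclusive, swatch 3 sits at t = (3 − 1)/(4 − 1) = 2/3 ≈ 0.6667.
R = 151 + 0.6667 × (82 − 151) = 104.998 → 105
G = 45 + 0.6667 × (97 − 45) = 79.668 → 80
B = 27 + 0.6667 × (107 − 27) = 80.336 → 80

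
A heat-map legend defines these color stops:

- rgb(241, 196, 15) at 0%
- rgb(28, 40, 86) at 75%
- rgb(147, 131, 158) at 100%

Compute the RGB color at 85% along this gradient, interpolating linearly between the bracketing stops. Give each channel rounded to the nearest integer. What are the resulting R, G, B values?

85% lies between the 75% and 100% stops, so the local fraction is t = (85 − 75)/(100 − 75) = 10/25 ≈ 0.4.
R = 28 + 0.4 × (147 − 28) = 75.6 → 76
G = 40 + 0.4 × (131 − 40) = 76.4 → 76
B = 86 + 0.4 × (158 − 86) = 114.8 → 115

(76, 76, 115)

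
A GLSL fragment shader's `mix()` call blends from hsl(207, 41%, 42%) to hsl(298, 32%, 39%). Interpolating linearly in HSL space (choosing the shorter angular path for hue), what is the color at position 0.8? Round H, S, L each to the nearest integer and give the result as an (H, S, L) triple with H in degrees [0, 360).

(280, 34, 40)

Hue arc: Δh = 298 − 207 = 91° (|Δh| ≤ 180, already the shorter path).
H = 207 + 0.8 × (91) = 279.8 → 280°
S = 41 + 0.8 × (32 − 41) = 33.8 → 34%
L = 42 + 0.8 × (39 − 42) = 39.6 → 40%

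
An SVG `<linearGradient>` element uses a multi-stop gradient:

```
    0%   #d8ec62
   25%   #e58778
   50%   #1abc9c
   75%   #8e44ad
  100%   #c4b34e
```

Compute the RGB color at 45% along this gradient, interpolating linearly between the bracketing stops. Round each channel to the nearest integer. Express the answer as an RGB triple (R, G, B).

(67, 177, 149)

45% lies between the 25% and 50% stops, so the local fraction is t = (45 − 25)/(50 − 25) = 20/25 ≈ 0.8.
#e58778 → (229, 135, 120); #1abc9c → (26, 188, 156).
R = 229 + 0.8 × (26 − 229) = 66.6 → 67
G = 135 + 0.8 × (188 − 135) = 177.4 → 177
B = 120 + 0.8 × (156 − 120) = 148.8 → 149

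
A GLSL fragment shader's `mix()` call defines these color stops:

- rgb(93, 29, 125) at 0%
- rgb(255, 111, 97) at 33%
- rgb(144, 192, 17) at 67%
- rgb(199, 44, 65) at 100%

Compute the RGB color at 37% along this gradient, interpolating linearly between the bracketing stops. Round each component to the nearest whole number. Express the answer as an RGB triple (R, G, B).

(242, 121, 88)

37% lies between the 33% and 67% stops, so the local fraction is t = (37 − 33)/(67 − 33) = 4/34 ≈ 0.1176.
R = 255 + 0.1176 × (144 − 255) = 241.946 → 242
G = 111 + 0.1176 × (192 − 111) = 120.526 → 121
B = 97 + 0.1176 × (17 − 97) = 87.592 → 88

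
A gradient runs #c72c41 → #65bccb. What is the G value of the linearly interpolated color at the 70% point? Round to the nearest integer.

G₁ = 44 (from #c72c41), G₂ = 188 (from #65bccb).
G = 44 + 0.7 × (188 − 44) = 144.8 → 145

145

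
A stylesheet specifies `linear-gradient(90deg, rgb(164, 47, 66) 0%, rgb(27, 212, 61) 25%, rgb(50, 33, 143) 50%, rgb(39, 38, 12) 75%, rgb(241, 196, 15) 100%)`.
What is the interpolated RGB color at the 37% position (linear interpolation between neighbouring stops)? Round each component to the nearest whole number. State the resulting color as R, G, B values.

(38, 126, 100)

37% lies between the 25% and 50% stops, so the local fraction is t = (37 − 25)/(50 − 25) = 12/25 ≈ 0.48.
R = 27 + 0.48 × (50 − 27) = 38.04 → 38
G = 212 + 0.48 × (33 − 212) = 126.08 → 126
B = 61 + 0.48 × (143 − 61) = 100.36 → 100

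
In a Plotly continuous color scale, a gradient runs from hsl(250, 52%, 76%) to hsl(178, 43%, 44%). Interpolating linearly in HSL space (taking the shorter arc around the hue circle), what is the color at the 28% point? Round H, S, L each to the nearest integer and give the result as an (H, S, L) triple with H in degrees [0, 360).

(230, 49, 67)

Hue arc: Δh = 178 − 250 = -72° (|Δh| ≤ 180, already the shorter path).
H = 250 + 0.28 × (-72) = 229.84 → 230°
S = 52 + 0.28 × (43 − 52) = 49.48 → 49%
L = 76 + 0.28 × (44 − 76) = 67.04 → 67%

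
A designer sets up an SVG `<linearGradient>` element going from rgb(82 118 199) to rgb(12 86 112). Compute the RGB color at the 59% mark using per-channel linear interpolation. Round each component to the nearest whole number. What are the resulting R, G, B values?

(41, 99, 148)

59% corresponds to t = 0.59.
R = 82 + 0.59 × (12 − 82) = 82 + 0.59 × -70 = 40.7 → 41
G = 118 + 0.59 × (86 − 118) = 118 + 0.59 × -32 = 99.12 → 99
B = 199 + 0.59 × (112 − 199) = 199 + 0.59 × -87 = 147.67 → 148
So the blended color is (41, 99, 148), about #296394.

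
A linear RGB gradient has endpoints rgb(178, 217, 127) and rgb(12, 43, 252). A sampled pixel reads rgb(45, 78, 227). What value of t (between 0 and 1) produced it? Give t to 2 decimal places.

0.80

Invert the lerp on the G channel (largest span, 174): t = (78 − 217) / (43 − 217) = -139/-174 = 0.79885.
Check on R: (45 − 178)/(12 − 178) = 0.8012 ✓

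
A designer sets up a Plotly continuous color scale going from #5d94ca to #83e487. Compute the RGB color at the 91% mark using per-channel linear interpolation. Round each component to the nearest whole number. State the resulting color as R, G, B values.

(128, 221, 141)

#5d94ca → (93, 148, 202); #83e487 → (131, 228, 135).
91% corresponds to t = 0.91.
R = 93 + 0.91 × (131 − 93) = 93 + 0.91 × 38 = 127.58 → 128
G = 148 + 0.91 × (228 − 148) = 148 + 0.91 × 80 = 220.8 → 221
B = 202 + 0.91 × (135 − 202) = 202 + 0.91 × -67 = 141.03 → 141
So the blended color is (128, 221, 141), about #80dd8d.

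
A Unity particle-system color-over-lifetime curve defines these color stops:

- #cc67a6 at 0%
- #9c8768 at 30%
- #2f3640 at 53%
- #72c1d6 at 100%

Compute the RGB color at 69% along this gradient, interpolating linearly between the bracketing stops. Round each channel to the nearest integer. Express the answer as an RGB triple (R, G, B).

(70, 101, 115)

69% lies between the 53% and 100% stops, so the local fraction is t = (69 − 53)/(100 − 53) = 16/47 ≈ 0.3404.
#2f3640 → (47, 54, 64); #72c1d6 → (114, 193, 214).
R = 47 + 0.3404 × (114 − 47) = 69.807 → 70
G = 54 + 0.3404 × (193 − 54) = 101.316 → 101
B = 64 + 0.3404 × (214 − 64) = 115.06 → 115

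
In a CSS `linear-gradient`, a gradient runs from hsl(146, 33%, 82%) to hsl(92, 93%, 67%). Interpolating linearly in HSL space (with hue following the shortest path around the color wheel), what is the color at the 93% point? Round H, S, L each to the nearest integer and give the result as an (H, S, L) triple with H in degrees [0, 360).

Hue arc: Δh = 92 − 146 = -54° (|Δh| ≤ 180, already the shorter path).
H = 146 + 0.93 × (-54) = 95.78 → 96°
S = 33 + 0.93 × (93 − 33) = 88.8 → 89%
L = 82 + 0.93 × (67 − 82) = 68.05 → 68%

(96, 89, 68)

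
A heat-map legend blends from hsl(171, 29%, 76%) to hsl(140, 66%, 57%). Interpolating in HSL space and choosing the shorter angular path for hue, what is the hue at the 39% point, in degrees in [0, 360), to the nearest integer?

159

Hue arc: Δh = 140 − 171 = -31° (|Δh| ≤ 180, already the shorter path).
H = 171 + 0.39 × (-31) = 158.91 → 159°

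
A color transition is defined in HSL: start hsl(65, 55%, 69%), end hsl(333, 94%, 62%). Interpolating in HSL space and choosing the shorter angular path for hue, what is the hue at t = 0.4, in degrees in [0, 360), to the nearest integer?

Hue: 333 − 65 = 268°, but |268| > 180 so the shorter arc goes the other way: Δh = 268 − 360 = -92°.
H = 65 + 0.4 × (-92) = 28.2 → 28°

28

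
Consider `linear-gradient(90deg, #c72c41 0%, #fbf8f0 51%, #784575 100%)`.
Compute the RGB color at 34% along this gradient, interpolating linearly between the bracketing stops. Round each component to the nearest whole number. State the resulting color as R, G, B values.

(234, 180, 182)

34% lies between the 0% and 51% stops, so the local fraction is t = (34 − 0)/(51 − 0) = 34/51 ≈ 0.6667.
#c72c41 → (199, 44, 65); #fbf8f0 → (251, 248, 240).
R = 199 + 0.6667 × (251 − 199) = 233.668 → 234
G = 44 + 0.6667 × (248 − 44) = 180.007 → 180
B = 65 + 0.6667 × (240 − 65) = 181.673 → 182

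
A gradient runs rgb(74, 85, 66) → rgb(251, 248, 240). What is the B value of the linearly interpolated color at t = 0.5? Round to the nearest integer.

153

B = 66 + 0.5 × (240 − 66) = 153 → 153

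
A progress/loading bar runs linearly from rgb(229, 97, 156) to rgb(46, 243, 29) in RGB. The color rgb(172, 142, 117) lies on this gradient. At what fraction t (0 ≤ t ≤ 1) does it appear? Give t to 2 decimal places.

0.31

Invert the lerp on the R channel (largest span, 183): t = (172 − 229) / (46 − 229) = -57/-183 = 0.31148.
Check on G: (142 − 97)/(243 − 97) = 0.3082 ✓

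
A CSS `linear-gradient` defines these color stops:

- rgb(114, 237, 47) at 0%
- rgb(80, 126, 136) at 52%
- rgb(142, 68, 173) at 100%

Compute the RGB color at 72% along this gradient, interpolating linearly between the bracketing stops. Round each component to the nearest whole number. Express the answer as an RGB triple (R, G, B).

(106, 102, 151)

72% lies between the 52% and 100% stops, so the local fraction is t = (72 − 52)/(100 − 52) = 20/48 ≈ 0.4167.
R = 80 + 0.4167 × (142 − 80) = 105.835 → 106
G = 126 + 0.4167 × (68 − 126) = 101.831 → 102
B = 136 + 0.4167 × (173 − 136) = 151.418 → 151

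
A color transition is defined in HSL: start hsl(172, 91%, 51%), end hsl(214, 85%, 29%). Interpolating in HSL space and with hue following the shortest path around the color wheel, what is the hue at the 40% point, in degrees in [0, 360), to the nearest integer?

189

Hue arc: Δh = 214 − 172 = 42° (|Δh| ≤ 180, already the shorter path).
H = 172 + 0.4 × (42) = 188.8 → 189°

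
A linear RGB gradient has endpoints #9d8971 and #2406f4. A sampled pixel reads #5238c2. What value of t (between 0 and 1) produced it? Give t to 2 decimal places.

0.62

Invert the lerp on the G channel (largest span, 131): t = (56 − 137) / (6 − 137) = -81/-131 = 0.61832.
Check on R: (82 − 157)/(36 − 157) = 0.6198 ✓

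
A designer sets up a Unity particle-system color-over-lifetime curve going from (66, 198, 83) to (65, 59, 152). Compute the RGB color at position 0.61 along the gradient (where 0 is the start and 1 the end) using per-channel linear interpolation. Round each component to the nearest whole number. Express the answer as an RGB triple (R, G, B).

R = 66 + 0.61 × (65 − 66) = 66 + 0.61 × -1 = 65.39 → 65
G = 198 + 0.61 × (59 − 198) = 198 + 0.61 × -139 = 113.21 → 113
B = 83 + 0.61 × (152 − 83) = 83 + 0.61 × 69 = 125.09 → 125

(65, 113, 125)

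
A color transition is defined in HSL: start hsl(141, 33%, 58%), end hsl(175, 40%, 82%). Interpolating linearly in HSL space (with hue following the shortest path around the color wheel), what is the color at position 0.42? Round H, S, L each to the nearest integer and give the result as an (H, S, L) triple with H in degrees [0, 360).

Hue arc: Δh = 175 − 141 = 34° (|Δh| ≤ 180, already the shorter path).
H = 141 + 0.42 × (34) = 155.28 → 155°
S = 33 + 0.42 × (40 − 33) = 35.94 → 36%
L = 58 + 0.42 × (82 − 58) = 68.08 → 68%

(155, 36, 68)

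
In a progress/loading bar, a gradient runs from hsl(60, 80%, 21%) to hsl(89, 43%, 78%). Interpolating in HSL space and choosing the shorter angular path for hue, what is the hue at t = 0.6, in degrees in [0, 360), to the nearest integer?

77

Hue arc: Δh = 89 − 60 = 29° (|Δh| ≤ 180, already the shorter path).
H = 60 + 0.6 × (29) = 77.4 → 77°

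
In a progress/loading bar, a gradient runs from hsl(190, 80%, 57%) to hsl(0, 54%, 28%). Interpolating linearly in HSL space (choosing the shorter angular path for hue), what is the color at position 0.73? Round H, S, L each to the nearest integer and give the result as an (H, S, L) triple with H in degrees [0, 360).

(314, 61, 36)

Hue: 0 − 190 = -190°, but |-190| > 180 so the shorter arc goes the other way: Δh = -190 + 360 = 170°.
H = 190 + 0.73 × (170) = 314.1 → 314°
S = 80 + 0.73 × (54 − 80) = 61.02 → 61%
L = 57 + 0.73 × (28 − 57) = 35.83 → 36%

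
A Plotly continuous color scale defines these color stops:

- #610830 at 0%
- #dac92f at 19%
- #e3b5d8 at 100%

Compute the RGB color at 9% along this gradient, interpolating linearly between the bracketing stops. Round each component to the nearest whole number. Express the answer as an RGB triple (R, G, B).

(154, 99, 48)

9% lies between the 0% and 19% stops, so the local fraction is t = (9 − 0)/(19 − 0) = 9/19 ≈ 0.4737.
#610830 → (97, 8, 48); #dac92f → (218, 201, 47).
R = 97 + 0.4737 × (218 − 97) = 154.318 → 154
G = 8 + 0.4737 × (201 − 8) = 99.424 → 99
B = 48 + 0.4737 × (47 − 48) = 47.526 → 48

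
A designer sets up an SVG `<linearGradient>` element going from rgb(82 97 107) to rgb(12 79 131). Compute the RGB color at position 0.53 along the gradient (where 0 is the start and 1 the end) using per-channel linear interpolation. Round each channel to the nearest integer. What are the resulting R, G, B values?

(45, 87, 120)

R = 82 + 0.53 × (12 − 82) = 82 + 0.53 × -70 = 44.9 → 45
G = 97 + 0.53 × (79 − 97) = 97 + 0.53 × -18 = 87.46 → 87
B = 107 + 0.53 × (131 − 107) = 107 + 0.53 × 24 = 119.72 → 120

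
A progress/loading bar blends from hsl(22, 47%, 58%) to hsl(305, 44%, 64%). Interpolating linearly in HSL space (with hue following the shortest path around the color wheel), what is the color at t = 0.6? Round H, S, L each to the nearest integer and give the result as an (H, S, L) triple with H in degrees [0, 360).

Hue: 305 − 22 = 283°, but |283| > 180 so the shorter arc goes the other way: Δh = 283 − 360 = -77°.
H = 22 + 0.6 × (-77) = -24.2 → -24 → -24 mod 360 = 336°
S = 47 + 0.6 × (44 − 47) = 45.2 → 45%
L = 58 + 0.6 × (64 − 58) = 61.6 → 62%

(336, 45, 62)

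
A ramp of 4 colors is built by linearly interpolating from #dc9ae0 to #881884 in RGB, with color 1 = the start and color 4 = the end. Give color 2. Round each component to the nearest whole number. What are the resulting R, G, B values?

With 4 swatches and endpoints inclusive, swatch 2 sits at t = (2 − 1)/(4 − 1) = 1/3 ≈ 0.3333.
#dc9ae0 → (220, 154, 224); #881884 → (136, 24, 132).
R = 220 + 0.3333 × (136 − 220) = 192.003 → 192
G = 154 + 0.3333 × (24 − 154) = 110.671 → 111
B = 224 + 0.3333 × (132 − 224) = 193.336 → 193

(192, 111, 193)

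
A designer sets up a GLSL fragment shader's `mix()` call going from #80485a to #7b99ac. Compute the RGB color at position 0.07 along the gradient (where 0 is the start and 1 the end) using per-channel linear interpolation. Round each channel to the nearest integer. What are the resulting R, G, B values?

#80485a → (128, 72, 90); #7b99ac → (123, 153, 172).
R = 128 + 0.07 × (123 − 128) = 128 + 0.07 × -5 = 127.65 → 128
G = 72 + 0.07 × (153 − 72) = 72 + 0.07 × 81 = 77.67 → 78
B = 90 + 0.07 × (172 − 90) = 90 + 0.07 × 82 = 95.74 → 96
So the blended color is (128, 78, 96), about #804e60.

(128, 78, 96)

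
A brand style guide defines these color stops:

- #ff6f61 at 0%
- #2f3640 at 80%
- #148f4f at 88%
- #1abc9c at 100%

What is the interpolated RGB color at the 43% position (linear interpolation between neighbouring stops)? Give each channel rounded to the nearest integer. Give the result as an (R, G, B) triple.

43% lies between the 0% and 80% stops, so the local fraction is t = (43 − 0)/(80 − 0) = 43/80 ≈ 0.5375.
#ff6f61 → (255, 111, 97); #2f3640 → (47, 54, 64).
R = 255 + 0.5375 × (47 − 255) = 143.2 → 143
G = 111 + 0.5375 × (54 − 111) = 80.362 → 80
B = 97 + 0.5375 × (64 − 97) = 79.263 → 79

(143, 80, 79)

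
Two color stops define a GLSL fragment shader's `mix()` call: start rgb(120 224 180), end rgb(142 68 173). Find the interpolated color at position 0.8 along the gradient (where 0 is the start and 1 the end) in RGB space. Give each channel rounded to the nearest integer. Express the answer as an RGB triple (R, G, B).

(138, 99, 174)

R = 120 + 0.8 × (142 − 120) = 120 + 0.8 × 22 = 137.6 → 138
G = 224 + 0.8 × (68 − 224) = 224 + 0.8 × -156 = 99.2 → 99
B = 180 + 0.8 × (173 − 180) = 180 + 0.8 × -7 = 174.4 → 174
So the blended color is (138, 99, 174), about #8a63ae.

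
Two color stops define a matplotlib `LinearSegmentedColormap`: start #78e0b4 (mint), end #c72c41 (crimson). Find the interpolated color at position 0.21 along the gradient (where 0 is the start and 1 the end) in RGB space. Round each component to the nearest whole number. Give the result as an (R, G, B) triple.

#78e0b4 → (120, 224, 180); #c72c41 → (199, 44, 65).
R = 120 + 0.21 × (199 − 120) = 120 + 0.21 × 79 = 136.59 → 137
G = 224 + 0.21 × (44 − 224) = 224 + 0.21 × -180 = 186.2 → 186
B = 180 + 0.21 × (65 − 180) = 180 + 0.21 × -115 = 155.85 → 156
So the blended color is (137, 186, 156), about #89ba9c.

(137, 186, 156)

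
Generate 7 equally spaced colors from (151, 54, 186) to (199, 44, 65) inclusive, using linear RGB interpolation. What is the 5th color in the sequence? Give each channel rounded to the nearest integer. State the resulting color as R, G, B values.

With 7 swatches and endpoints inclusive, swatch 5 sits at t = (5 − 1)/(7 − 1) = 4/6 ≈ 0.6667.
R = 151 + 0.6667 × (199 − 151) = 183.002 → 183
G = 54 + 0.6667 × (44 − 54) = 47.333 → 47
B = 186 + 0.6667 × (65 − 186) = 105.329 → 105

(183, 47, 105)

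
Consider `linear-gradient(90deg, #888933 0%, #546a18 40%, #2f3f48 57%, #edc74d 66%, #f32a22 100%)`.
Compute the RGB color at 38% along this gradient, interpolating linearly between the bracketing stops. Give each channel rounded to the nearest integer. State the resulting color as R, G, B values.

38% lies between the 0% and 40% stops, so the local fraction is t = (38 − 0)/(40 − 0) = 38/40 ≈ 0.95.
#888933 → (136, 137, 51); #546a18 → (84, 106, 24).
R = 136 + 0.95 × (84 − 136) = 86.6 → 87
G = 137 + 0.95 × (106 − 137) = 107.55 → 108
B = 51 + 0.95 × (24 − 51) = 25.35 → 25

(87, 108, 25)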